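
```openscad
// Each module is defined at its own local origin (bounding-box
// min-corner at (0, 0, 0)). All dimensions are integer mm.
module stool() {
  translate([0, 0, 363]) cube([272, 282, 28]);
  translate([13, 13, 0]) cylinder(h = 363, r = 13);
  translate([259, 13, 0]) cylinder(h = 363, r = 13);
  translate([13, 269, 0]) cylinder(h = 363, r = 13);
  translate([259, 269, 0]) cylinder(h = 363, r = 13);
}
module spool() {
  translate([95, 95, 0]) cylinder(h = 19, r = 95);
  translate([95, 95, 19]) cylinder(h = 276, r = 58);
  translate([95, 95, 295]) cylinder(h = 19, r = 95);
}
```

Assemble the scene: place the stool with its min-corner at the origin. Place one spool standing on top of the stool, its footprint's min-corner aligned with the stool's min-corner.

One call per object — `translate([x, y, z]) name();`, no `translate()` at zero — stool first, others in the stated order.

stool();
translate([0, 0, 391]) spool();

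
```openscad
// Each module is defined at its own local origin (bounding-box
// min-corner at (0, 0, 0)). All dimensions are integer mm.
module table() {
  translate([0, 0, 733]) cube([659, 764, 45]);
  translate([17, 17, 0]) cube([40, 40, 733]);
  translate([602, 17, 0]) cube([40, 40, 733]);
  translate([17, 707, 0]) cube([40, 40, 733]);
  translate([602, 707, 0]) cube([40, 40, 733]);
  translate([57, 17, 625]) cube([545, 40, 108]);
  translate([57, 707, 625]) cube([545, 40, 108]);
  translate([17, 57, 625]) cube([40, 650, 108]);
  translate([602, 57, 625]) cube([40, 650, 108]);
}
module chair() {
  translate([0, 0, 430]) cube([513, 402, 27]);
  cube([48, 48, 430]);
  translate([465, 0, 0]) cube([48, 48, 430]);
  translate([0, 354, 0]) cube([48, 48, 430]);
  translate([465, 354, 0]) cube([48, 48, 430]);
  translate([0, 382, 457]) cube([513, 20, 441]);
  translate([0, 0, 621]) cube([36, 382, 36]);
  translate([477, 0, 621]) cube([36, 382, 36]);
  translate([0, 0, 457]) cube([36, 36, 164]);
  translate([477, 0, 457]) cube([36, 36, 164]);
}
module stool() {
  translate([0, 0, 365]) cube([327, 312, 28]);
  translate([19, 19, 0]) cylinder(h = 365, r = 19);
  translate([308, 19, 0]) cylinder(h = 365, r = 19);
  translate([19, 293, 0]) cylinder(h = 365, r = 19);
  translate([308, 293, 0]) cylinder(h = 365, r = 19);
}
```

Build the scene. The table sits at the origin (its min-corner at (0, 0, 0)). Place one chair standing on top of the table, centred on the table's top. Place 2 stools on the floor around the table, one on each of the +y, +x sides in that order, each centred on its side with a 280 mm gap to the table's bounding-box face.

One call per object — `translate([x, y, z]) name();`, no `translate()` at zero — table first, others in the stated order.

table();
translate([73, 181, 778]) chair();
translate([166, 1044, 0]) stool();
translate([939, 226, 0]) stool();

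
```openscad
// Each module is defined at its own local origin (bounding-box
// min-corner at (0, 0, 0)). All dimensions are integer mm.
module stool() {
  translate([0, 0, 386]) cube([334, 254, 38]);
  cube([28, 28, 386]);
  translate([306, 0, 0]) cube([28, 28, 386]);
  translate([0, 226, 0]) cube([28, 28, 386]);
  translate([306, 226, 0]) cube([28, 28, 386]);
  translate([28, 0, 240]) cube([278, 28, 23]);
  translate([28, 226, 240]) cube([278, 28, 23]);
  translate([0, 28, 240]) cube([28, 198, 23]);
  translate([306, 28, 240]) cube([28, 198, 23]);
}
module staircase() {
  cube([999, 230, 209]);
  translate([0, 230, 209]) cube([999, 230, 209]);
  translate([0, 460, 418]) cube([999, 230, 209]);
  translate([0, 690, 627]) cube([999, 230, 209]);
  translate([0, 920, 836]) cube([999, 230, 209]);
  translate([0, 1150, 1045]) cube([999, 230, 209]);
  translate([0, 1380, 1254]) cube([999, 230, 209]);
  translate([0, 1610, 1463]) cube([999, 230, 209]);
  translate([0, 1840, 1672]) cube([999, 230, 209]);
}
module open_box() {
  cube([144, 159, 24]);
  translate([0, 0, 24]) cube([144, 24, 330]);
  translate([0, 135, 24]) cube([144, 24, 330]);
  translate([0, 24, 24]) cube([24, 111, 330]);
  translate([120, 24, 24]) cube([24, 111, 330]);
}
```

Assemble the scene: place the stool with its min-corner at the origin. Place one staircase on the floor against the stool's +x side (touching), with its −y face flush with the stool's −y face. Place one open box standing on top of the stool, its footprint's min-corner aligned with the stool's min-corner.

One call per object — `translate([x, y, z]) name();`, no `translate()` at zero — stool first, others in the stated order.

stool();
translate([334, 0, 0]) staircase();
translate([0, 0, 424]) open_box();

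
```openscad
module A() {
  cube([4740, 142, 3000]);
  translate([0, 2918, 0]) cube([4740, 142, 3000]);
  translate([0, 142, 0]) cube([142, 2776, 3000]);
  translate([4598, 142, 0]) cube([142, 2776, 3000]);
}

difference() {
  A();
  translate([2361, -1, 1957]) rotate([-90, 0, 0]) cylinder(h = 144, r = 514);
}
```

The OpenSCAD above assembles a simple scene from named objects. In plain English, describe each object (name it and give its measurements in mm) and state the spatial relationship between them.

A is the wall frame of a small rectangular building: four walls, each 3000 mm tall and 142 mm thick, enclosing a footprint 4740 mm (x) by 3060 mm (y) outside-to-outside, with no floor or roof. The front and back walls (the −y and +y sides) span the full width; the two side walls fit between them.

The house frame has a circular hole of radius 514 mm through its front wall, centred at (x = 2361, z = 1957).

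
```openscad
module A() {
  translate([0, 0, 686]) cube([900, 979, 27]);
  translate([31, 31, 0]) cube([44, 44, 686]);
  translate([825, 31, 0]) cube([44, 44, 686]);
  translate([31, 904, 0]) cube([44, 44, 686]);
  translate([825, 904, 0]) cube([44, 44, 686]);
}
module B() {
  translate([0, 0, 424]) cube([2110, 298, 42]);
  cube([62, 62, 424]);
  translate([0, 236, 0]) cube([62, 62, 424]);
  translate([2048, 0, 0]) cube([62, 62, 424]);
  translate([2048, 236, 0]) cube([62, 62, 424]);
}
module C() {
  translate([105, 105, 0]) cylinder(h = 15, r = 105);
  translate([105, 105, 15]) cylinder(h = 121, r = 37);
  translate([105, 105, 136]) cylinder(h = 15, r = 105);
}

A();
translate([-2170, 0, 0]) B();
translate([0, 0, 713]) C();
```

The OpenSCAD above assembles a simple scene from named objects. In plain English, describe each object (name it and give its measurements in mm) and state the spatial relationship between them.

A is a rectangular dining table. The top is 900×979×27 mm with its upper surface at z = 713 mm. It stands on four 44×44 mm square legs, each inset 31 mm from the nearest pair of top edges, running from the floor to the underside of the top.

B is a long wooden bench with a 2110 mm (x) × 298 mm (y) seat, 42 mm thick, its top surface 466 mm above the floor. Four 62 mm square legs at the seat corners, flush with the edges, run from z = 0 to the seat underside.

C is a spool: two coaxial disc flanges of radius 105 mm and thickness 15 mm, joined by a core cylinder of radius 37 mm and height 121 mm. The lower flange rests on z = 0 and the three cylinders share a vertical axis.

The bench is on the floor beside the table on its −x side. The spool is on top of the table.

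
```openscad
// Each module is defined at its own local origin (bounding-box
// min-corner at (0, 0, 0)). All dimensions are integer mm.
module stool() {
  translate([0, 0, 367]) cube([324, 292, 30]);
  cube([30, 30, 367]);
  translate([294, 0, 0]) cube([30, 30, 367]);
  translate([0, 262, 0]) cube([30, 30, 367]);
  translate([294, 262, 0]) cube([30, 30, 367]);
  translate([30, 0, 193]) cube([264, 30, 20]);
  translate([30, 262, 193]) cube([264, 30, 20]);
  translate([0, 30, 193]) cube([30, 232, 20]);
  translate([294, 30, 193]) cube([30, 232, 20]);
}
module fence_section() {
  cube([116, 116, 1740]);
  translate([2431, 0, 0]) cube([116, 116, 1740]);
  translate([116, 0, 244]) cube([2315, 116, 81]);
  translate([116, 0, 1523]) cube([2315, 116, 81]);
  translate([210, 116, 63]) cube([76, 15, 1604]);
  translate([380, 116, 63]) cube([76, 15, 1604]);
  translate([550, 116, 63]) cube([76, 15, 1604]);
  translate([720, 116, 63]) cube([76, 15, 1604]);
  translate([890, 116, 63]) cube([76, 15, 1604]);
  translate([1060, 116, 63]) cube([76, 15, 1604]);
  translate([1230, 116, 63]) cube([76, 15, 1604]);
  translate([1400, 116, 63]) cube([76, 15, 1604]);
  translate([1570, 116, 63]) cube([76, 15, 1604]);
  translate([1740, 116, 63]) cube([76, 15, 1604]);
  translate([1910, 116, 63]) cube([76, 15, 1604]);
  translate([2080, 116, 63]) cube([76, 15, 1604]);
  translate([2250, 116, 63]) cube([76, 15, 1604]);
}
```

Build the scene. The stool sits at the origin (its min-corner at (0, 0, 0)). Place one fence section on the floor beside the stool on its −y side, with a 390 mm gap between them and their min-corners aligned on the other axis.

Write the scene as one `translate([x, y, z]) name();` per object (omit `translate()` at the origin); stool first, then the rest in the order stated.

stool();
translate([0, -521, 0]) fence_section();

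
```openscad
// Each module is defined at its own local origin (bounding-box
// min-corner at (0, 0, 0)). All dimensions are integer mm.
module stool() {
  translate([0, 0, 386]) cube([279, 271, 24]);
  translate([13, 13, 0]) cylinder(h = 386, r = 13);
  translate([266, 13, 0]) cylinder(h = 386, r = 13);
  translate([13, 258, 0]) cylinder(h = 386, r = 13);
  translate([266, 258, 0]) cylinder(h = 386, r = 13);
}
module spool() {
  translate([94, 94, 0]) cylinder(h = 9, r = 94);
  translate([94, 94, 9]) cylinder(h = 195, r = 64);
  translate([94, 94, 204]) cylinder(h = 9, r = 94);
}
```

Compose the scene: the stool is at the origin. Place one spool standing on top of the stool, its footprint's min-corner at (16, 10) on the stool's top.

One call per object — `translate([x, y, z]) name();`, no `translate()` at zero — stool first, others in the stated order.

stool();
translate([16, 10, 410]) spool();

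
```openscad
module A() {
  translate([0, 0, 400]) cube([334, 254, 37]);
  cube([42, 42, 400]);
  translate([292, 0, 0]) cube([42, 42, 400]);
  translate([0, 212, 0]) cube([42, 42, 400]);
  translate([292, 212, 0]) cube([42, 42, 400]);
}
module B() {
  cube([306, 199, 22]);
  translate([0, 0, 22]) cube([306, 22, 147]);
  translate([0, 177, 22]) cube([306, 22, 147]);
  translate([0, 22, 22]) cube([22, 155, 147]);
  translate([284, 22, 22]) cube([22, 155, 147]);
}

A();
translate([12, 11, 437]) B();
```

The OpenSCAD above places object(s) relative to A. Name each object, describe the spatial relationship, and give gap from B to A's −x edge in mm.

A is a stool. B is an open box. The open box is on top of the stool. The gap from the open box to the stool's −x edge is 12 mm.

The open box's min-x is at 12; the stool's min-x is 0; gap = 12 mm.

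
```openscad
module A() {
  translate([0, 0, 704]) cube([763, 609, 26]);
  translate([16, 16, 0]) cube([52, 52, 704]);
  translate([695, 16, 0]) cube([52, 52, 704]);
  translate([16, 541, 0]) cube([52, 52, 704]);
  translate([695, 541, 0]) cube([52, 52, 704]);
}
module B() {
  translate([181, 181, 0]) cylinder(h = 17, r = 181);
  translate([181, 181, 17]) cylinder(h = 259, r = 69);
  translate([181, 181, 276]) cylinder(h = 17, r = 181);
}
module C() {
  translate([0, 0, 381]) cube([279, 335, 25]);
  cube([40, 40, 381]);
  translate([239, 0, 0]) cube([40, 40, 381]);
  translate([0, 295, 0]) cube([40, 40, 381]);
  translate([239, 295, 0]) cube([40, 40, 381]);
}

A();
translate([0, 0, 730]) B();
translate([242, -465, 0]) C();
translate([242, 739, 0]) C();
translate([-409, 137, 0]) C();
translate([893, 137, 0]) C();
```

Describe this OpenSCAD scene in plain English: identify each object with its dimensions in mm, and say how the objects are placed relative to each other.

A is a table with a 763×609 mm rectangular top, 26 mm thick, top surface at z = 730 mm, supported by four 52×52 mm square legs, each inset 16 mm from the nearest pair of top edges, running from the floor.

B is a spool: two coaxial disc flanges of radius 181 mm and thickness 17 mm, joined by a core cylinder of radius 69 mm and height 259 mm. The lower flange rests on z = 0 and the three cylinders share a vertical axis.

C is a simple wooden stool: a rectangular seat 279 mm (x) by 335 mm (y), 25 mm thick, top face at z = 406 mm, on four square legs, each 40×40 mm in cross-section. The legs rest on z = 0, each flush with a corner of the seat.

The spool is on top of the table. Four stools sit around the table at the −y, +y, −x, +x sides.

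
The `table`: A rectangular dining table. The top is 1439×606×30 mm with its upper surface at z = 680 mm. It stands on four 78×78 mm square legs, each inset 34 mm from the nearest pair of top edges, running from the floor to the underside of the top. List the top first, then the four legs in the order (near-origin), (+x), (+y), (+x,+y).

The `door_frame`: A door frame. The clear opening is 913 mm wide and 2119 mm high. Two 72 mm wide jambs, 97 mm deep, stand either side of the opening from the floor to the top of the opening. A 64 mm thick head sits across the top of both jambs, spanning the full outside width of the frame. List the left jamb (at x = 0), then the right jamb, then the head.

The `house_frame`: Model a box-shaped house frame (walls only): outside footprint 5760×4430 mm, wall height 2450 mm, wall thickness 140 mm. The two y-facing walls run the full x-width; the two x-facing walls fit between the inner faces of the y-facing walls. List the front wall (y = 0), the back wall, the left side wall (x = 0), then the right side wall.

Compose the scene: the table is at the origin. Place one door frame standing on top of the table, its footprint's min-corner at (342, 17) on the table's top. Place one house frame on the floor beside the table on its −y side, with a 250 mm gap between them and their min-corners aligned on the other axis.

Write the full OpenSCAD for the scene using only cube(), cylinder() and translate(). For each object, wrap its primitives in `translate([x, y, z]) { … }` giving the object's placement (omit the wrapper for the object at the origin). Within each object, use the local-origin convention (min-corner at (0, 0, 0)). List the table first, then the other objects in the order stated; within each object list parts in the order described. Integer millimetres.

translate([0, 0, 650]) cube([1439, 606, 30]);
translate([34, 34, 0]) cube([78, 78, 650]);
translate([1327, 34, 0]) cube([78, 78, 650]);
translate([34, 494, 0]) cube([78, 78, 650]);
translate([1327, 494, 0]) cube([78, 78, 650]);
translate([342, 17, 680]) {
  cube([72, 97, 2119]);
  translate([985, 0, 0]) cube([72, 97, 2119]);
  translate([0, 0, 2119]) cube([1057, 97, 64]);
}
translate([0, -4680, 0]) {
  cube([5760, 140, 2450]);
  translate([0, 4290, 0]) cube([5760, 140, 2450]);
  translate([0, 140, 0]) cube([140, 4150, 2450]);
  translate([5620, 140, 0]) cube([140, 4150, 2450]);
}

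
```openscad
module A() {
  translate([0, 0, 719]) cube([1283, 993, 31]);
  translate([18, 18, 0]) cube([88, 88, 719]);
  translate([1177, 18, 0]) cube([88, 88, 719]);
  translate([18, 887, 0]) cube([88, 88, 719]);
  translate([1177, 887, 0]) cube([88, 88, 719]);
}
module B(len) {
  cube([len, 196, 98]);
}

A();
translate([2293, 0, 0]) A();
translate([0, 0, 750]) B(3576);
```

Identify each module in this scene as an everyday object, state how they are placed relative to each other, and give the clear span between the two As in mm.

A is a table. B is a beam. A beam spans the tops of two tables. The clear span between the two tables is 1010 mm.

Second table starts at x = 2293; first ends at x = 1283; clear span = 2293 − 1283 = 1010 mm.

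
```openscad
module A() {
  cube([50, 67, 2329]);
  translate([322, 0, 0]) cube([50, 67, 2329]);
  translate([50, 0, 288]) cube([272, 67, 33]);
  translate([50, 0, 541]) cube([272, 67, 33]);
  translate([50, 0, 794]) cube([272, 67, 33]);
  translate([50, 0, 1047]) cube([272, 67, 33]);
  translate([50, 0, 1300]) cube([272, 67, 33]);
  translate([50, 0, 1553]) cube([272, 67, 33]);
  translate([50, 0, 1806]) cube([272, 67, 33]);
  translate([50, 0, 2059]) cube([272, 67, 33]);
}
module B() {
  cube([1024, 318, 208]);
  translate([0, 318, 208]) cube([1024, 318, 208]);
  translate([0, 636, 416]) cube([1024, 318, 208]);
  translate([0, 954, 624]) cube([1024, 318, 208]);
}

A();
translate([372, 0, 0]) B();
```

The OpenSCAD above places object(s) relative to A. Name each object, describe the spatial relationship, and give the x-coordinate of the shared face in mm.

The ladder's +x face and the staircase's −x face are both at x = 372 mm.

A is a ladder. B is a staircase. The staircase is against the ladder's +x side, with their −y faces flush. The x-coordinate of the shared face is 372 mm.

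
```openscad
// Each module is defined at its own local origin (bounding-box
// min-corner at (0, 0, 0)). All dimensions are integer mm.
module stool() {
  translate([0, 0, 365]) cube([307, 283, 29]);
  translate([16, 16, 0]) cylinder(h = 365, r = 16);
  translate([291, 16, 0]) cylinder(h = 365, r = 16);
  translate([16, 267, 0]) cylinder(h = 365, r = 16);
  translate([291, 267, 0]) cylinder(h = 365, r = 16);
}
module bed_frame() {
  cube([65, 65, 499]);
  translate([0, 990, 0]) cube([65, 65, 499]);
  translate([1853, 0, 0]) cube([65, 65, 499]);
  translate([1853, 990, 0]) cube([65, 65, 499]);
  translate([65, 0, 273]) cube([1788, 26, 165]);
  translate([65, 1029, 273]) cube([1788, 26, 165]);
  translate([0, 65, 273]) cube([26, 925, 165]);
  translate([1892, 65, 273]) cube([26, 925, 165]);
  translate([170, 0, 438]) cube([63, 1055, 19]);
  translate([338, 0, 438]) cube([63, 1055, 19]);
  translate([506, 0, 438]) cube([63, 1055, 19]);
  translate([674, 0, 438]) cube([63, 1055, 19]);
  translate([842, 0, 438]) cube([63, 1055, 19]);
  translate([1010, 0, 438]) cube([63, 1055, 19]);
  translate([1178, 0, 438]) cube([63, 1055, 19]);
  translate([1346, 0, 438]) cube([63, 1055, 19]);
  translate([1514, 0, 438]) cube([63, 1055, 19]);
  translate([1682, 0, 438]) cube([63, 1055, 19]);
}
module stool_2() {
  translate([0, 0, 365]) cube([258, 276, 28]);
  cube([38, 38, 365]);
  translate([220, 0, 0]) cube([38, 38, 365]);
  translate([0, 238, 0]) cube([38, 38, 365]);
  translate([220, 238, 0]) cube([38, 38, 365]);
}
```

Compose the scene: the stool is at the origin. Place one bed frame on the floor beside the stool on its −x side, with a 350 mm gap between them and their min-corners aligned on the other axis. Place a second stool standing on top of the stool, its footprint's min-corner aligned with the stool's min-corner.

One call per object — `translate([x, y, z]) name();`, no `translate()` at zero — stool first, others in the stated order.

stool();
translate([-2268, 0, 0]) bed_frame();
translate([0, 0, 394]) stool_2();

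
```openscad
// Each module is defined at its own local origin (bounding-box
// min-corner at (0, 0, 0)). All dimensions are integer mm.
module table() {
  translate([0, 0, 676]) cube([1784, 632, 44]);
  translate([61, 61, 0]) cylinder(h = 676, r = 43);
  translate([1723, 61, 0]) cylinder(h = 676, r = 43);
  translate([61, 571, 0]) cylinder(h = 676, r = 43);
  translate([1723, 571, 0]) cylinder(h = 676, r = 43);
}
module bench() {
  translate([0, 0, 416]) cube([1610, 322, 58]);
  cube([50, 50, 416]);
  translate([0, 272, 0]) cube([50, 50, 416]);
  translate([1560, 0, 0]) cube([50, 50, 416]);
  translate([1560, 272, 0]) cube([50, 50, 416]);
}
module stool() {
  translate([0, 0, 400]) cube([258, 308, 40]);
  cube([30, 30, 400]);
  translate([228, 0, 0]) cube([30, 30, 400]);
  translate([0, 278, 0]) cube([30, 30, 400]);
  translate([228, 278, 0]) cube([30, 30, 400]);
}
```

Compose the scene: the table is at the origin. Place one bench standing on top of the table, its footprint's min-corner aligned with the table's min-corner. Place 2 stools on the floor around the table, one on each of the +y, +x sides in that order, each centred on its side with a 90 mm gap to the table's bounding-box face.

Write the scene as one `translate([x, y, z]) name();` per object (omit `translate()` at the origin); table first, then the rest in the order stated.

table();
translate([0, 0, 720]) bench();
translate([763, 722, 0]) stool();
translate([1874, 162, 0]) stool();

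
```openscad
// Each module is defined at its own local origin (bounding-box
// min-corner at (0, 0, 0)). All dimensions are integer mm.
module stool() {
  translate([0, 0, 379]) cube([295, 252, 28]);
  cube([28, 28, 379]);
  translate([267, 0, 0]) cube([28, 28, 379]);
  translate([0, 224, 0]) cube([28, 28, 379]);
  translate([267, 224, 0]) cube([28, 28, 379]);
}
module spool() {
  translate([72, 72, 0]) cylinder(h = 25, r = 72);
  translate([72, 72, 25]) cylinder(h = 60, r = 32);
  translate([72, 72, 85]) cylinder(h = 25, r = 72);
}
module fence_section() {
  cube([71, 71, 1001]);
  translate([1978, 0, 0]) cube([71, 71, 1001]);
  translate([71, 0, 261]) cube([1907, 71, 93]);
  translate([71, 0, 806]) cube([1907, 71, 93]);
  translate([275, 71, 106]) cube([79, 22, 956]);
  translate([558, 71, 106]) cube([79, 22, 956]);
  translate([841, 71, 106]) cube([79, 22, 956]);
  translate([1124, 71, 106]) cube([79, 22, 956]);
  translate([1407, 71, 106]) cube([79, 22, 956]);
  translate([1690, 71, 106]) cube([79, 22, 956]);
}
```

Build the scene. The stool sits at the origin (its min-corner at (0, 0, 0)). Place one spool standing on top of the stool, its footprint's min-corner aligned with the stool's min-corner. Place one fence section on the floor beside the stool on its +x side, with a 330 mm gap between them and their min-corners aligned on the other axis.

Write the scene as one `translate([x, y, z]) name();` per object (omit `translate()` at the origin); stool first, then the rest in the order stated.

stool();
translate([0, 0, 407]) spool();
translate([625, 0, 0]) fence_section();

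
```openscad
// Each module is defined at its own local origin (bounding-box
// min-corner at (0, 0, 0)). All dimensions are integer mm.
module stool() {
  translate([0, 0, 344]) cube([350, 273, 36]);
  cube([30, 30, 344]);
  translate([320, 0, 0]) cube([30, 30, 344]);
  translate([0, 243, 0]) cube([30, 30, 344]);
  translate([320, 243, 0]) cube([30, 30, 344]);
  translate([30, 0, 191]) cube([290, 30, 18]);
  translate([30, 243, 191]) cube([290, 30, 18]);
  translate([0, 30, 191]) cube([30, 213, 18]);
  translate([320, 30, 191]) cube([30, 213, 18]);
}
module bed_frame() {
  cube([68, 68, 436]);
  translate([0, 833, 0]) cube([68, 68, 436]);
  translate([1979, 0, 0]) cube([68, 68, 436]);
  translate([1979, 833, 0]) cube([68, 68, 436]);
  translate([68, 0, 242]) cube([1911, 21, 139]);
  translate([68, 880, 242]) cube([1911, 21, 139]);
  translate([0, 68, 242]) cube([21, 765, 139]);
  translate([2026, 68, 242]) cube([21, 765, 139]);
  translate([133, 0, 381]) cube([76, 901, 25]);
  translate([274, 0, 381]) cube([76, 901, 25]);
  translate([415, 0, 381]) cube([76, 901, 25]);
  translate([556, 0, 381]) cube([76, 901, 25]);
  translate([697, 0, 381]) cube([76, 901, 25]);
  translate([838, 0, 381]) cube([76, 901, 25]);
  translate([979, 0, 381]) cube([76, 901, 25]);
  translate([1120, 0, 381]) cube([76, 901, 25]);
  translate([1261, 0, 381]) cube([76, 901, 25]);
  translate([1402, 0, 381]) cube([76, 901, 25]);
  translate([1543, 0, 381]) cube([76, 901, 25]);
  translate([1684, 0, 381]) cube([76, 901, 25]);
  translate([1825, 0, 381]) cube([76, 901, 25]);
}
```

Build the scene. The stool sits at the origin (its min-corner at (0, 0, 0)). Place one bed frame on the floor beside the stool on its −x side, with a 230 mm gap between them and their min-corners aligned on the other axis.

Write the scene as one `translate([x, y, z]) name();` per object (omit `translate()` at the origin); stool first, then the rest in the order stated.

stool();
translate([-2277, 0, 0]) bed_frame();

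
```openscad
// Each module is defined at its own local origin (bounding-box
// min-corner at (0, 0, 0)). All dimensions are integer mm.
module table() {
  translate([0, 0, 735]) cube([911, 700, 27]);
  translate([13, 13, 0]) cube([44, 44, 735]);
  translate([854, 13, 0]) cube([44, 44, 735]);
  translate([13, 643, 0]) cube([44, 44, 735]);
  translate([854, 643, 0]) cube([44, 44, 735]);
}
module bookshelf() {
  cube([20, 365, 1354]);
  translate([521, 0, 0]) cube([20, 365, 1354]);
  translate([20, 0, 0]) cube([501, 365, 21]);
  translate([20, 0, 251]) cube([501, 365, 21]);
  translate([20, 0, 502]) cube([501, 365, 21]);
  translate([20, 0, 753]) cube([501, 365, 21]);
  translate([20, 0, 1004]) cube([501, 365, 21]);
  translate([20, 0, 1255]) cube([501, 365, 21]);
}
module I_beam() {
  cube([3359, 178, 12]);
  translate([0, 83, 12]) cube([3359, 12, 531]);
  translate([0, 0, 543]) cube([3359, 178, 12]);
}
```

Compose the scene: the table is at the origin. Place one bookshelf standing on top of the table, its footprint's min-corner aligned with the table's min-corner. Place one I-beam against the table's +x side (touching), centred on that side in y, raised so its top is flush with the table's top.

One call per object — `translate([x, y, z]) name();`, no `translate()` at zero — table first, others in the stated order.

table();
translate([0, 0, 762]) bookshelf();
translate([911, 261, 207]) I_beam();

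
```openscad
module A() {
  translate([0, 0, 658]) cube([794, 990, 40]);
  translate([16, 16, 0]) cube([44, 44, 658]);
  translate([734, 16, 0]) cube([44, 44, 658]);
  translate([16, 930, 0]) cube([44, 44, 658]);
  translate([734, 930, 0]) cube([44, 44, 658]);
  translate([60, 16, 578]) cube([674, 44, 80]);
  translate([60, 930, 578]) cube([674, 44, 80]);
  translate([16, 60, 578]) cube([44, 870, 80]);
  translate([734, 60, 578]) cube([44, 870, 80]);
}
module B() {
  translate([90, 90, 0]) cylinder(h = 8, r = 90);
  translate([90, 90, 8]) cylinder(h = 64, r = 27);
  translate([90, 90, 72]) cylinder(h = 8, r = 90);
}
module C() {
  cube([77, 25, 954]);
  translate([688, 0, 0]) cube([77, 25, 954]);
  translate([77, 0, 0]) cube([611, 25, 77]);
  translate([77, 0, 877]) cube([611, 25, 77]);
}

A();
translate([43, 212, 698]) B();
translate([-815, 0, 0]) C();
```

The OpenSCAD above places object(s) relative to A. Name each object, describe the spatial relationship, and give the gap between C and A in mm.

The picture frame's nearest face is 50 mm from the table's −x face.

A is a table. B is a spool. C is a picture frame. The spool is on top of the table. The picture frame is on the floor beside the table on its −x side. The gap between the picture frame and the table is 50 mm.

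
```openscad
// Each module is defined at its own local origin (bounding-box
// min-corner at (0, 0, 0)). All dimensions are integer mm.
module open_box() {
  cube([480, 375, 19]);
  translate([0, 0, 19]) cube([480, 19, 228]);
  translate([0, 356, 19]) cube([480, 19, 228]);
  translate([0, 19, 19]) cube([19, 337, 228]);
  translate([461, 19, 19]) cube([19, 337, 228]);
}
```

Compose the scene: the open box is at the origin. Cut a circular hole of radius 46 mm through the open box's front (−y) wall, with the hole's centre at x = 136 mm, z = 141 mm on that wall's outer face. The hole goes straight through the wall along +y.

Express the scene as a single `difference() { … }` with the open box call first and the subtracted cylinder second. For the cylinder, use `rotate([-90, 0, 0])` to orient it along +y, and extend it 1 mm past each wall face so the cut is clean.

difference() {
  open_box();
  translate([136, -1, 141]) rotate([-90, 0, 0]) cylinder(h = 21, r = 46);
}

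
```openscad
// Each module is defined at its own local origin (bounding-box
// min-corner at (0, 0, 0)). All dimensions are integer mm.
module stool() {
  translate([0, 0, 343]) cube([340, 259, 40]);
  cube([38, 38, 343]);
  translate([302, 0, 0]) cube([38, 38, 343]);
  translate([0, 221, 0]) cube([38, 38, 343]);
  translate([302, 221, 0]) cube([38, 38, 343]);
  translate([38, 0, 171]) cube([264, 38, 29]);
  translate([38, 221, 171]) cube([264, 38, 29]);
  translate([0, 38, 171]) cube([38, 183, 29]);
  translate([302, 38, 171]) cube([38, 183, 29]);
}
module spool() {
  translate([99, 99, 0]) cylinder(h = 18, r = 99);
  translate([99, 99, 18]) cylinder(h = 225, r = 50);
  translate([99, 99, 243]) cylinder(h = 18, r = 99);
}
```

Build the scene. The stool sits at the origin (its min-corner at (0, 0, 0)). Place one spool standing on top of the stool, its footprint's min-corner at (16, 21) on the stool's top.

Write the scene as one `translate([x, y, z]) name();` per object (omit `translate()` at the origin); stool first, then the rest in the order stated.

stool();
translate([16, 21, 383]) spool();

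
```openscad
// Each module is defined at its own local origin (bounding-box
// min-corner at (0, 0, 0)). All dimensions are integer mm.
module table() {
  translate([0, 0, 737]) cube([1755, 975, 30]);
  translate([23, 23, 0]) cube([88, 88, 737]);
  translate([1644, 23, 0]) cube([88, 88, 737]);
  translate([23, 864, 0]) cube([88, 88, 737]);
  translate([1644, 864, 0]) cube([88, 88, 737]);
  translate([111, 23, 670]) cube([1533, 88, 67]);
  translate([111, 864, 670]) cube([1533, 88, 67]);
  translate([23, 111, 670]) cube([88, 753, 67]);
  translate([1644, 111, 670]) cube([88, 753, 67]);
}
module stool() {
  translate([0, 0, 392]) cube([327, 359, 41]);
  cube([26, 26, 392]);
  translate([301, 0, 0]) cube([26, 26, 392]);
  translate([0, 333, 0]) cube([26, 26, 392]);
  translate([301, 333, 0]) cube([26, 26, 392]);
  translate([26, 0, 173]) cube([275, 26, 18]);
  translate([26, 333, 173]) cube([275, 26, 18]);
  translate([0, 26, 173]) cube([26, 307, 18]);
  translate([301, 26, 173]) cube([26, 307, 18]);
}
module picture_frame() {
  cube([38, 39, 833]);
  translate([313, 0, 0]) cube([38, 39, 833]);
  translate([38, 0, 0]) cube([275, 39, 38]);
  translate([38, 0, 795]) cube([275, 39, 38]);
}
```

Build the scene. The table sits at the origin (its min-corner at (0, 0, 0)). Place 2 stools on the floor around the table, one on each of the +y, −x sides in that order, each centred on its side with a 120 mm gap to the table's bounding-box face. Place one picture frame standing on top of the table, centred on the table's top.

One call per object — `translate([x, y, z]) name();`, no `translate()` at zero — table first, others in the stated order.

table();
translate([714, 1095, 0]) stool();
translate([-447, 308, 0]) stool();
translate([702, 468, 767]) picture_frame();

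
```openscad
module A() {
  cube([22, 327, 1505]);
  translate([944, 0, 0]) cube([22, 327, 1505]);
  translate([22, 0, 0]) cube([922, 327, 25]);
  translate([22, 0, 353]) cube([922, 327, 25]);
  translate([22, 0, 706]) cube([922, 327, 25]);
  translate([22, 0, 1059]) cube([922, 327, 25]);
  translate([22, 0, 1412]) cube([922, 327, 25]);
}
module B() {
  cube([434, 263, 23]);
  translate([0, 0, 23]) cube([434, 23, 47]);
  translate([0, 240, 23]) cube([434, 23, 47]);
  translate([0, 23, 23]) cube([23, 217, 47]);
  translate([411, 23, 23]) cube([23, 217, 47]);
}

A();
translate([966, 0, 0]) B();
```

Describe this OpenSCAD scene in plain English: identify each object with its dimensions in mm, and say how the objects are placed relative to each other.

A is an open bookshelf. Two side panels, each 22 mm thick, 327 mm deep and 1505 mm tall, stand 966 mm apart (outside-to-outside). Between them sit 5 shelves, each 25 mm thick and 327 mm deep, spanning the full gap between the sides. The bottom shelf rests on the floor (its underside at z = 0) and the clear gap between one shelf's top and the next shelf's underside is 328 mm.

B is an open storage box with external size 434×263×70 mm and wall thickness 23 mm (the base is also 23 mm thick). The base covers the whole footprint; the four walls stand on the base, with the y-facing walls full-width and the x-facing walls fitting between their inner faces.

The open box is against the bookshelf's +x side, with their −y faces flush.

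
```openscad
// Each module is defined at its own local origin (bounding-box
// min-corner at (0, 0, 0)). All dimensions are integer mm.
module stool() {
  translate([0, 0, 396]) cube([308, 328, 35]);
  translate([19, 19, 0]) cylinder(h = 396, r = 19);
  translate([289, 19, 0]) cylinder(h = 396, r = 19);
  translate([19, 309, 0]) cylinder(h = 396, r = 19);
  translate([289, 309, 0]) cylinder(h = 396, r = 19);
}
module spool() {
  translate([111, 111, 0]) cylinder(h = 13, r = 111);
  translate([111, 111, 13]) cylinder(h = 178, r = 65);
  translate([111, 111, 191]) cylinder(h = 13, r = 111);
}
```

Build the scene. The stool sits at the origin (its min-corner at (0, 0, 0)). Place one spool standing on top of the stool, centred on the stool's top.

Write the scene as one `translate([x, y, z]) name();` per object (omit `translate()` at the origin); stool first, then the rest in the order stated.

stool();
translate([43, 53, 431]) spool();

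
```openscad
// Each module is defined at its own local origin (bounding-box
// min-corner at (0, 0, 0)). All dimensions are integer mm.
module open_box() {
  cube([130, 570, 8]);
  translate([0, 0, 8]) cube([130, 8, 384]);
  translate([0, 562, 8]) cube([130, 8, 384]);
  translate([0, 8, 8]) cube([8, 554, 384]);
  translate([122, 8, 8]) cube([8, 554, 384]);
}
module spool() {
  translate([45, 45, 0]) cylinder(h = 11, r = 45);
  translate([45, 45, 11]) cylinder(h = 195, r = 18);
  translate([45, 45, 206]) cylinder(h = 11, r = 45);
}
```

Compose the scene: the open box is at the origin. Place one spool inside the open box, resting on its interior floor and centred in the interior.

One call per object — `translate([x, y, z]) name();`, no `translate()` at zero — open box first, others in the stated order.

open_box();
translate([20, 240, 8]) spool();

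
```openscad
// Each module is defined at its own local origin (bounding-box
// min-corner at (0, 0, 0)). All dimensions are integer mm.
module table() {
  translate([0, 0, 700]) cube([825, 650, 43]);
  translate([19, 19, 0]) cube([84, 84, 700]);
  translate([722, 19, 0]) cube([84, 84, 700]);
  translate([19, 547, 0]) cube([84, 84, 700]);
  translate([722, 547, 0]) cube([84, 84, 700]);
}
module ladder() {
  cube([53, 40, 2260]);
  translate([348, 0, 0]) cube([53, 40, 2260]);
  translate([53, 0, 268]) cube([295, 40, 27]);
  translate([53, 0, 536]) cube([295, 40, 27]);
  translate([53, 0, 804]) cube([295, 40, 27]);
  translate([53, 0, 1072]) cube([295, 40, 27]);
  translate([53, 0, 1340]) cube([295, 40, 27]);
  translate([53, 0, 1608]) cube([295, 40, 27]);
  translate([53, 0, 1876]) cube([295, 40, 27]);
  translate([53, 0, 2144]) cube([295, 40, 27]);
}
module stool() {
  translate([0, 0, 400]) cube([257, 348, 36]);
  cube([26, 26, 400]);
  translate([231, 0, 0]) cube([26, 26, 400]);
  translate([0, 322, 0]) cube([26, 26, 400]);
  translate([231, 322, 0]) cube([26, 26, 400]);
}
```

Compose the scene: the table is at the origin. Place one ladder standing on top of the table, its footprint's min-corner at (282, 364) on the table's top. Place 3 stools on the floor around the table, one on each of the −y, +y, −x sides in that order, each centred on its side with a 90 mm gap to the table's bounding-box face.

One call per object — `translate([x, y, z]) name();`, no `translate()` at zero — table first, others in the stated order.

table();
translate([282, 364, 743]) ladder();
translate([284, -438, 0]) stool();
translate([284, 740, 0]) stool();
translate([-347, 151, 0]) stool();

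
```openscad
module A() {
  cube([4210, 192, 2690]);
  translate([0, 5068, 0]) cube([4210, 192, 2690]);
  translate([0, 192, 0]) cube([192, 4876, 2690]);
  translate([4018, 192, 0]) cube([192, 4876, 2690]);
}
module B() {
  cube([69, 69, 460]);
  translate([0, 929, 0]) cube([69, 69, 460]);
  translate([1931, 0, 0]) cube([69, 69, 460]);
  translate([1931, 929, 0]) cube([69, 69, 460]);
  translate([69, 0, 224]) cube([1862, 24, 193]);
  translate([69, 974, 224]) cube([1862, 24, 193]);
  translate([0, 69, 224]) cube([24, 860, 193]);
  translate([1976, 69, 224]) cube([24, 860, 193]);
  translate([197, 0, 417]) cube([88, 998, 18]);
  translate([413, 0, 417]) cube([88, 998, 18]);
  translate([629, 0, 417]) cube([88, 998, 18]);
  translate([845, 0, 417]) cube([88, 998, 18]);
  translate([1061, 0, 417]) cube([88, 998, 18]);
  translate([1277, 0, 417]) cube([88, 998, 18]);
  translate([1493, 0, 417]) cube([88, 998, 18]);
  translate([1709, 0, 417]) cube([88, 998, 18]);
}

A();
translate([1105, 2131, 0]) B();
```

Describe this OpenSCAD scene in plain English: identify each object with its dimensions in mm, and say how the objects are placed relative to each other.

A is a box-shaped house frame (walls only): outside footprint 4210×5260 mm, wall height 2690 mm, wall thickness 192 mm. The two y-facing walls run the full x-width; the two x-facing walls fit between the inner faces of the y-facing walls.

B is a bed frame 2000 mm long (x) by 998 mm wide (y). Four 69×69 mm corner posts, 460 mm tall, at the corners of the footprint. Four rails of 24 mm thickness and 193 mm height run between adjacent posts with their undersides at z = 224 mm, their outer faces flush with the outside of the frame (the two x-running rails run between the posts' inner faces; the two y-running rails run between the posts' inner faces). 8 slats, each 88 mm wide (x) and 18 mm thick, lie across the top of the two x-running rails, running the full 998 mm width of the frame in y; the slats are evenly spaced along x between the inner faces of the end posts with equal gaps (rounded down to the nearest mm) at the −x end and between each pair — any rounding remainder accumulates at the +x end.

The bed frame sits inside the house frame, centred.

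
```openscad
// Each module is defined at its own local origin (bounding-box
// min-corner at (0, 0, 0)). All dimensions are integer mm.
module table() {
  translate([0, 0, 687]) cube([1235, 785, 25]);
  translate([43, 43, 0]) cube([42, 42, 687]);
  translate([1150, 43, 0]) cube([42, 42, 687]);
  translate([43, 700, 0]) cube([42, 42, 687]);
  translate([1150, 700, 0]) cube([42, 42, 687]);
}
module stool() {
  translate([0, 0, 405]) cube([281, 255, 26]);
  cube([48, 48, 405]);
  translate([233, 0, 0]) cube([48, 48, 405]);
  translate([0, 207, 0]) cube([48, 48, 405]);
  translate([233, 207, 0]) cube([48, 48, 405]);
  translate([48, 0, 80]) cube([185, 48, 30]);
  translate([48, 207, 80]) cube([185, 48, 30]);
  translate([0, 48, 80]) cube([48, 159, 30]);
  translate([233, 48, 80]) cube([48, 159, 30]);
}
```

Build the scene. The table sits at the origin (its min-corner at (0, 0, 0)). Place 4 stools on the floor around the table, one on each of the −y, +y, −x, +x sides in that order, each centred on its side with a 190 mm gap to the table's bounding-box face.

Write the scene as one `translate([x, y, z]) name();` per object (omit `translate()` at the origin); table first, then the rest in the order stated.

table();
translate([477, -445, 0]) stool();
translate([477, 975, 0]) stool();
translate([-471, 265, 0]) stool();
translate([1425, 265, 0]) stool();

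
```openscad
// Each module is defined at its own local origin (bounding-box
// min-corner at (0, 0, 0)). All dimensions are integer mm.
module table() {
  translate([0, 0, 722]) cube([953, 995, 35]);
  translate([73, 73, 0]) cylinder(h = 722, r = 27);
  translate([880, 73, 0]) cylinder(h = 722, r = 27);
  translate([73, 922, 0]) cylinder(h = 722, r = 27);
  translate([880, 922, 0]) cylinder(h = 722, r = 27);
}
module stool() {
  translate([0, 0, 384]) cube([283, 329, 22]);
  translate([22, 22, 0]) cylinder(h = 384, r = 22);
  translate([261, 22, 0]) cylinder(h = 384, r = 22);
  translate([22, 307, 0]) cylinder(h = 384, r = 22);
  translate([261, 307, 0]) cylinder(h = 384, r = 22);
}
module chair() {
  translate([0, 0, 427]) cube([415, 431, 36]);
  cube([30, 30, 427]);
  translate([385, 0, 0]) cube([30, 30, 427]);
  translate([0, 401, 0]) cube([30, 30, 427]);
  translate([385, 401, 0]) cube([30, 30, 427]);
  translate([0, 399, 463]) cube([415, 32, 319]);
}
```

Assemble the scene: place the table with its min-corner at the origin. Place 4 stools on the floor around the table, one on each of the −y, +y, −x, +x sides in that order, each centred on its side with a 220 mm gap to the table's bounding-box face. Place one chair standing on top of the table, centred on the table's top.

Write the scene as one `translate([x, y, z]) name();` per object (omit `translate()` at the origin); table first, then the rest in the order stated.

table();
translate([335, -549, 0]) stool();
translate([335, 1215, 0]) stool();
translate([-503, 333, 0]) stool();
translate([1173, 333, 0]) stool();
translate([269, 282, 757]) chair();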